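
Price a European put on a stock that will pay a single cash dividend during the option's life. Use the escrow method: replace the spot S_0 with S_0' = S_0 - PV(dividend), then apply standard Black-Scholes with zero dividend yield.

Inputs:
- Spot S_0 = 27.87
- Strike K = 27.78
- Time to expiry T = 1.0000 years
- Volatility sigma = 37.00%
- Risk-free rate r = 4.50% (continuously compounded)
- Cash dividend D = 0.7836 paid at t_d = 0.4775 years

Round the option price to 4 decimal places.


Answer: Price = 3.6711

Derivation:
PV(D) = D * exp(-r * t_d) = 0.7836 * 0.97874171 = 0.76694201
S_0' = S_0 - PV(D) = 27.8700 - 0.76694201 = 27.10305799
d1 = (ln(S_0'/K) + (r + sigma^2/2)*T) / (sigma*sqrt(T)) = 0.23994655
d2 = d1 - sigma*sqrt(T) = -0.13005345
exp(-rT) = 0.95599748
N(-d1) = 0.40518584; N(-d2) = 0.55173793
P = K * exp(-rT) * N(-d2) - S_0' * N(-d1) = 27.7800 * 0.95599748 * 0.55173793 - 27.10305799 * 0.40518584 = 3.6711


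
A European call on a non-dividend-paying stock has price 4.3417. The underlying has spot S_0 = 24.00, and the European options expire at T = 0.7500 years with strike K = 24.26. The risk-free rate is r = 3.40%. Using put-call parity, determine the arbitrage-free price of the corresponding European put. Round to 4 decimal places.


Put-call parity: C - P = S_0 * exp(-qT) - K * exp(-rT).
S_0 * exp(-qT) = 24.0000 * 1.00000000 = 24.00000000
K * exp(-rT) = 24.2600 * 0.97482238 = 23.64919091
P = C - S*exp(-qT) + K*exp(-rT)
P = 4.3417 - 24.00000000 + 23.64919091 = 3.9909

Answer: Put price = 3.9909


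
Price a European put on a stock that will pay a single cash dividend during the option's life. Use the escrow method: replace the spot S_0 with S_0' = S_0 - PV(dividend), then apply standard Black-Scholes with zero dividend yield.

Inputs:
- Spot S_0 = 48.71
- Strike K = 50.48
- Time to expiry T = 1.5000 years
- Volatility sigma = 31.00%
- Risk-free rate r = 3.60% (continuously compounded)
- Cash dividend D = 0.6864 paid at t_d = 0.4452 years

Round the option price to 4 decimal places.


PV(D) = D * exp(-r * t_d) = 0.6864 * 0.98410055 = 0.67548662
S_0' = S_0 - PV(D) = 48.7100 - 0.67548662 = 48.03451338
d1 = (ln(S_0'/K) + (r + sigma^2/2)*T) / (sigma*sqrt(T)) = 0.20127316
d2 = d1 - sigma*sqrt(T) = -0.17839775
exp(-rT) = 0.94743211
N(-d1) = 0.42024249; N(-d2) = 0.57079469
P = K * exp(-rT) * N(-d2) - S_0' * N(-d1) = 50.4800 * 0.94743211 * 0.57079469 - 48.03451338 * 0.42024249 = 7.1129

Answer: Price = 7.1129


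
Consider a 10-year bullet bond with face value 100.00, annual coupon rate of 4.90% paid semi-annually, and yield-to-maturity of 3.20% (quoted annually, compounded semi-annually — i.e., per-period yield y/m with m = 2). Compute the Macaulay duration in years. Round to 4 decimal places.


Coupon per period c = face * coupon_rate / m = 2.450000
Periods per year m = 2; per-period yield y/m = 0.016000
Number of cashflows N = 20
Cashflows (t years, CF_t, discount factor 1/(1+y/m)^(m*t), PV):
  t = 0.5000: CF_t = 2.450000, DF = 0.984252, PV = 2.411417
  t = 1.0000: CF_t = 2.450000, DF = 0.968752, PV = 2.373442
  t = 1.5000: CF_t = 2.450000, DF = 0.953496, PV = 2.336065
  t = 2.0000: CF_t = 2.450000, DF = 0.938480, PV = 2.299277
  t = 2.5000: CF_t = 2.450000, DF = 0.923701, PV = 2.263068
  t = 3.0000: CF_t = 2.450000, DF = 0.909155, PV = 2.227429
  t = 3.5000: CF_t = 2.450000, DF = 0.894837, PV = 2.192351
  t = 4.0000: CF_t = 2.450000, DF = 0.880745, PV = 2.157826
  t = 4.5000: CF_t = 2.450000, DF = 0.866875, PV = 2.123844
  t = 5.0000: CF_t = 2.450000, DF = 0.853224, PV = 2.090398
  t = 5.5000: CF_t = 2.450000, DF = 0.839787, PV = 2.057478
  t = 6.0000: CF_t = 2.450000, DF = 0.826562, PV = 2.025077
  t = 6.5000: CF_t = 2.450000, DF = 0.813545, PV = 1.993186
  t = 7.0000: CF_t = 2.450000, DF = 0.800734, PV = 1.961797
  t = 7.5000: CF_t = 2.450000, DF = 0.788124, PV = 1.930903
  t = 8.0000: CF_t = 2.450000, DF = 0.775712, PV = 1.900495
  t = 8.5000: CF_t = 2.450000, DF = 0.763496, PV = 1.870566
  t = 9.0000: CF_t = 2.450000, DF = 0.751473, PV = 1.841108
  t = 9.5000: CF_t = 2.450000, DF = 0.739639, PV = 1.812114
  t = 10.0000: CF_t = 102.450000, DF = 0.727991, PV = 74.582649
Price P = sum_t PV_t = 114.450493
Macaulay numerator sum_t t * PV_t:
  t * PV_t at t = 0.5000: 1.205709
  t * PV_t at t = 1.0000: 2.373442
  t * PV_t at t = 1.5000: 3.504098
  t * PV_t at t = 2.0000: 4.598554
  t * PV_t at t = 2.5000: 5.657669
  t * PV_t at t = 3.0000: 6.682286
  t * PV_t at t = 3.5000: 7.673229
  t * PV_t at t = 4.0000: 8.631304
  t * PV_t at t = 4.5000: 9.557300
  t * PV_t at t = 5.0000: 10.451991
  t * PV_t at t = 5.5000: 11.316132
  t * PV_t at t = 6.0000: 12.150463
  t * PV_t at t = 6.5000: 12.955711
  t * PV_t at t = 7.0000: 13.732582
  t * PV_t at t = 7.5000: 14.481773
  t * PV_t at t = 8.0000: 15.203961
  t * PV_t at t = 8.5000: 15.899811
  t * PV_t at t = 9.0000: 16.569975
  t * PV_t at t = 9.5000: 17.215088
  t * PV_t at t = 10.0000: 745.826489
Macaulay duration D = (sum_t t * PV_t) / P = 935.687566 / 114.450493 = 8.175479

Answer: Macaulay duration = 8.1755 years


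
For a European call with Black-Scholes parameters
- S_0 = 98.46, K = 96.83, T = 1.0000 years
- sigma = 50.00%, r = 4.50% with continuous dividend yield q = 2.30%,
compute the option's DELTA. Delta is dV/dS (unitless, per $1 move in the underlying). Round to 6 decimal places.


d1 = 0.3273870214; d2 = -0.1726129786
phi(d1) = 0.3781252972; exp(-qT) = 0.9772624838; exp(-rT) = 0.9559974818
N(d1) = 0.6283124092
Delta = exp(-qT) * N(d1) = 0.9772624838 * 0.6283124092 = 0.614026

Answer: Delta = 0.614026


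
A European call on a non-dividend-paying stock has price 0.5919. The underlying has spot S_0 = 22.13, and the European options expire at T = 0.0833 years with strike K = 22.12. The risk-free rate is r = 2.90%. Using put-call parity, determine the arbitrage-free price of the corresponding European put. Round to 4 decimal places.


Answer: Put price = 0.5285

Derivation:
Put-call parity: C - P = S_0 * exp(-qT) - K * exp(-rT).
S_0 * exp(-qT) = 22.1300 * 1.00000000 = 22.13000000
K * exp(-rT) = 22.1200 * 0.99758722 = 22.06662921
P = C - S*exp(-qT) + K*exp(-rT)
P = 0.5919 - 22.13000000 + 22.06662921 = 0.5285


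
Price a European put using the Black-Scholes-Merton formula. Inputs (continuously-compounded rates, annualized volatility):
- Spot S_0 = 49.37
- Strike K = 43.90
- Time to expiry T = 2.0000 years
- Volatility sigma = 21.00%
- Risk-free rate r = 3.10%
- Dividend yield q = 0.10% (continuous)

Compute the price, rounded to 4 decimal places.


d1 = (ln(S/K) + (r - q + 0.5*sigma^2) * T) / (sigma * sqrt(T)) = 0.74592570
d2 = d1 - sigma * sqrt(T) = 0.44894086
exp(-rT) = 0.93988289; exp(-qT) = 0.99800200
P = K * exp(-rT) * N(-d2) - S_0 * exp(-qT) * N(-d1)
N(-d1) = 0.22785615; N(-d2) = 0.32673716
P = 43.9000 * 0.93988289 * 0.32673716 - 49.3700 * 0.99800200 * 0.22785615 = 2.2547

Answer: Price = 2.2547


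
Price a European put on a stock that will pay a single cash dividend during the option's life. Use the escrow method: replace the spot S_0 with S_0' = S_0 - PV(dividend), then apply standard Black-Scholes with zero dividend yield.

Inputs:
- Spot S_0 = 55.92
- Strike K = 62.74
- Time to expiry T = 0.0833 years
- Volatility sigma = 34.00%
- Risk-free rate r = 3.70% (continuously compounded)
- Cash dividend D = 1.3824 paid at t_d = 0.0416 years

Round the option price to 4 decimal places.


Answer: Price = 8.2190

Derivation:
PV(D) = D * exp(-r * t_d) = 1.3824 * 0.99846198 = 1.38027385
S_0' = S_0 - PV(D) = 55.9200 - 1.38027385 = 54.53972615
d1 = (ln(S_0'/K) + (r + sigma^2/2)*T) / (sigma*sqrt(T)) = -1.34691860
d2 = d1 - sigma*sqrt(T) = -1.44504852
exp(-rT) = 0.99692264
N(-d1) = 0.91099678; N(-d2) = 0.92577787
P = K * exp(-rT) * N(-d2) - S_0' * N(-d1) = 62.7400 * 0.99692264 * 0.92577787 - 54.53972615 * 0.91099678 = 8.2190


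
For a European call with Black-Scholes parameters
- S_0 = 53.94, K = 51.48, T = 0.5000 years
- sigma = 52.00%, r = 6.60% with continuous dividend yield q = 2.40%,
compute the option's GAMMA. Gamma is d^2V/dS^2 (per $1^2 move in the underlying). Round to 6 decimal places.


Answer: Gamma = 0.018574

Derivation:
d1 = 0.3679102011; d2 = 0.0002146749
phi(d1) = 0.3728356805; exp(-qT) = 0.9880717129; exp(-rT) = 0.9675385596
Gamma = exp(-qT) * phi(d1) / (S * sigma * sqrt(T)) = 0.9880717129 * 0.3728356805 / (53.9400 * 0.5200 * 0.7071067812) = 0.018574


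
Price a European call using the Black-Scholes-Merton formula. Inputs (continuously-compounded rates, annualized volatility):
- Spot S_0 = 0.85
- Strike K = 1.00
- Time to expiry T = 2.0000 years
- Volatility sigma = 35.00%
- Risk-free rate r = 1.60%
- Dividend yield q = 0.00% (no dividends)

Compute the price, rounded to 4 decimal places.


d1 = (ln(S/K) + (r - q + 0.5*sigma^2) * T) / (sigma * sqrt(T)) = -0.01620068
d2 = d1 - sigma * sqrt(T) = -0.51117543
exp(-rT) = 0.96850658; exp(-qT) = 1.00000000
C = S_0 * exp(-qT) * N(d1) - K * exp(-rT) * N(d2)
N(d1) = 0.49353714; N(d2) = 0.30461411
C = 0.8500 * 1.00000000 * 0.49353714 - 1.0000 * 0.96850658 * 0.30461411 = 0.1245

Answer: Price = 0.1245


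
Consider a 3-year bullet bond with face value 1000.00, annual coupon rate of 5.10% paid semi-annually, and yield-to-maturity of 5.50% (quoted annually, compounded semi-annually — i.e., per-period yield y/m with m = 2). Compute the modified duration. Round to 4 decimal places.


Answer: Modified duration = 2.7430

Derivation:
Coupon per period c = face * coupon_rate / m = 25.500000
Periods per year m = 2; per-period yield y/m = 0.027500
Number of cashflows N = 6
Cashflows (t years, CF_t, discount factor 1/(1+y/m)^(m*t), PV):
  t = 0.5000: CF_t = 25.500000, DF = 0.973236, PV = 24.817518
  t = 1.0000: CF_t = 25.500000, DF = 0.947188, PV = 24.153302
  t = 1.5000: CF_t = 25.500000, DF = 0.921838, PV = 23.506864
  t = 2.0000: CF_t = 25.500000, DF = 0.897166, PV = 22.877726
  t = 2.5000: CF_t = 25.500000, DF = 0.873154, PV = 22.265427
  t = 3.0000: CF_t = 1025.500000, DF = 0.849785, PV = 871.454429
Price P = sum_t PV_t = 989.075266
First compute Macaulay numerator sum_t t * PV_t:
  t * PV_t at t = 0.5000: 12.408759
  t * PV_t at t = 1.0000: 24.153302
  t * PV_t at t = 1.5000: 35.260296
  t * PV_t at t = 2.0000: 45.755452
  t * PV_t at t = 2.5000: 55.663567
  t * PV_t at t = 3.0000: 2614.363287
Macaulay duration D = 2787.604664 / 989.075266 = 2.818395
Modified duration = D / (1 + y/m) = 2.818395 / (1 + 0.027500) = 2.742963


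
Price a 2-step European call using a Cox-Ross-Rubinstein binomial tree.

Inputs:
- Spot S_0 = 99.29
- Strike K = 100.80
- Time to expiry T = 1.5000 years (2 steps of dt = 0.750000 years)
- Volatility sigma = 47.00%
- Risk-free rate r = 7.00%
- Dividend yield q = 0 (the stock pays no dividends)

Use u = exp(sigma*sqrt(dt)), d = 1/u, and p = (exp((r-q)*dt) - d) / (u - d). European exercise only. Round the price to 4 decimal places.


dt = T/N = 0.750000
u = exp(sigma*sqrt(dt)) = 1.502352; d = 1/u = 0.665623
p = (exp((r-q)*dt) - d) / (u - d) = 0.464045
Discount per step: exp(-r*dt) = 0.948854
Stock lattice S(k, i) with i counting down-moves:
  k=0: S(0,0) = 99.2900
  k=1: S(1,0) = 149.1685; S(1,1) = 66.0897
  k=2: S(2,0) = 224.1037; S(2,1) = 99.2900; S(2,2) = 43.9908
Terminal payoffs V(N, i) = max(S_T - K, 0):
  V(2,0) = 123.303666; V(2,1) = 0.000000; V(2,2) = 0.000000
Backward induction: V(k, i) = exp(-r*dt) * [p * V(k+1, i) + (1-p) * V(k+1, i+1)].
  V(1,0) = exp(-r*dt) * [p*123.303666 + (1-p)*0.000000] = 54.291924
  V(1,1) = exp(-r*dt) * [p*0.000000 + (1-p)*0.000000] = 0.000000
  V(0,0) = exp(-r*dt) * [p*54.291924 + (1-p)*0.000000] = 23.905315

Answer: Price = V(0,0) = 23.9053


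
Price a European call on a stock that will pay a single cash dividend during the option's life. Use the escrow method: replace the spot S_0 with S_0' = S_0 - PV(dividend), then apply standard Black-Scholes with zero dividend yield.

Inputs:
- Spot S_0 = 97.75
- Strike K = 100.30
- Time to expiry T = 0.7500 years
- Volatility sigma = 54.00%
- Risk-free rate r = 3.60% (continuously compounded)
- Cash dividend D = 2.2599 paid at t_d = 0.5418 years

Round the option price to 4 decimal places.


Answer: Price = 16.8276

Derivation:
PV(D) = D * exp(-r * t_d) = 2.2599 * 0.98068419 = 2.21624820
S_0' = S_0 - PV(D) = 97.7500 - 2.21624820 = 95.53375180
d1 = (ln(S_0'/K) + (r + sigma^2/2)*T) / (sigma*sqrt(T)) = 0.18745475
d2 = d1 - sigma*sqrt(T) = -0.28019897
exp(-rT) = 0.97336124
N(d1) = 0.57434795; N(d2) = 0.38966243
C = S_0' * N(d1) - K * exp(-rT) * N(d2) = 95.53375180 * 0.57434795 - 100.3000 * 0.97336124 * 0.38966243 = 16.8276


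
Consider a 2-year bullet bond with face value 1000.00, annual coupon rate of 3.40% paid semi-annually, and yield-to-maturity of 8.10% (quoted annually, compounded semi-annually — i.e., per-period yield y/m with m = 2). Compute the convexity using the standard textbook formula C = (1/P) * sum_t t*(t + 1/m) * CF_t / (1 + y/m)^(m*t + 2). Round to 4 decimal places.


Coupon per period c = face * coupon_rate / m = 17.000000
Periods per year m = 2; per-period yield y/m = 0.040500
Number of cashflows N = 4
Cashflows (t years, CF_t, discount factor 1/(1+y/m)^(m*t), PV):
  t = 0.5000: CF_t = 17.000000, DF = 0.961076, PV = 16.338299
  t = 1.0000: CF_t = 17.000000, DF = 0.923668, PV = 15.702354
  t = 1.5000: CF_t = 17.000000, DF = 0.887715, PV = 15.091162
  t = 2.0000: CF_t = 1017.000000, DF = 0.853162, PV = 867.666070
Price P = sum_t PV_t = 914.797884
Convexity numerator sum_t t*(t + 1/m) * CF_t / (1+y/m)^(m*t + 2):
  t = 0.5000: term = 7.545581
  t = 1.0000: term = 21.755639
  t = 1.5000: term = 41.817663
  t = 2.0000: term = 4007.176299
Convexity = (1/P) * sum = 4078.295181 / 914.797884 = 4.458138

Answer: Convexity = 4.4581


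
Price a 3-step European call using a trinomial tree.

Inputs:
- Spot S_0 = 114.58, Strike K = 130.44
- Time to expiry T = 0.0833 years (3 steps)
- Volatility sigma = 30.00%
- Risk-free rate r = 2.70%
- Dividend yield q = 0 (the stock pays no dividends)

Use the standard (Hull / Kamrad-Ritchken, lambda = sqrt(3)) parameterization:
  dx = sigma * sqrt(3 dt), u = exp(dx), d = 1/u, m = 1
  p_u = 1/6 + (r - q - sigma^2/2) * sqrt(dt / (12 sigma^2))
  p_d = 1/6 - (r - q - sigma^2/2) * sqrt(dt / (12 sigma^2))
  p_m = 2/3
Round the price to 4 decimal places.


dt = T/N = 0.027767; dx = sigma*sqrt(3*dt) = 0.086585
u = exp(dx) = 1.090444; d = 1/u = 0.917057
p_u = 0.163780, p_m = 0.666667, p_d = 0.169553
Discount per step: exp(-r*dt) = 0.999251
Stock lattice S(k, j) with j the centered position index:
  k=0: S(0,+0) = 114.5800
  k=1: S(1,-1) = 105.0764; S(1,+0) = 114.5800; S(1,+1) = 124.9431
  k=2: S(2,-2) = 96.3611; S(2,-1) = 105.0764; S(2,+0) = 114.5800; S(2,+1) = 124.9431; S(2,+2) = 136.2435
  k=3: S(3,-3) = 88.3687; S(3,-2) = 96.3611; S(3,-1) = 105.0764; S(3,+0) = 114.5800; S(3,+1) = 124.9431; S(3,+2) = 136.2435; S(3,+3) = 148.5659
Terminal payoffs V(N, j) = max(S_T - K, 0):
  V(3,-3) = 0.000000; V(3,-2) = 0.000000; V(3,-1) = 0.000000; V(3,+0) = 0.000000; V(3,+1) = 0.000000; V(3,+2) = 5.803497; V(3,+3) = 18.125943
Backward induction: V(k, j) = exp(-r*dt) * [p_u * V(k+1, j+1) + p_m * V(k+1, j) + p_d * V(k+1, j-1)]
  V(2,-2) = exp(-r*dt) * [p_u*0.000000 + p_m*0.000000 + p_d*0.000000] = 0.000000
  V(2,-1) = exp(-r*dt) * [p_u*0.000000 + p_m*0.000000 + p_d*0.000000] = 0.000000
  V(2,+0) = exp(-r*dt) * [p_u*0.000000 + p_m*0.000000 + p_d*0.000000] = 0.000000
  V(2,+1) = exp(-r*dt) * [p_u*5.803497 + p_m*0.000000 + p_d*0.000000] = 0.949787
  V(2,+2) = exp(-r*dt) * [p_u*18.125943 + p_m*5.803497 + p_d*0.000000] = 6.832550
  V(1,-1) = exp(-r*dt) * [p_u*0.000000 + p_m*0.000000 + p_d*0.000000] = 0.000000
  V(1,+0) = exp(-r*dt) * [p_u*0.949787 + p_m*0.000000 + p_d*0.000000] = 0.155440
  V(1,+1) = exp(-r*dt) * [p_u*6.832550 + p_m*0.949787 + p_d*0.000000] = 1.750917
  V(0,+0) = exp(-r*dt) * [p_u*1.750917 + p_m*0.155440 + p_d*0.000000] = 0.390100

Answer: Price = V(0,0) = 0.3901


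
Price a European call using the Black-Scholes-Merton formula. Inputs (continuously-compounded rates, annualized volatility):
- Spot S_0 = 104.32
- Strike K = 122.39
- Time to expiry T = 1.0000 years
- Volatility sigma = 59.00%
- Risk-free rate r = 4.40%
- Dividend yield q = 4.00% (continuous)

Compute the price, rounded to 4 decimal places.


Answer: Price = 17.6136

Derivation:
d1 = (ln(S/K) + (r - q + 0.5*sigma^2) * T) / (sigma * sqrt(T)) = 0.03101768
d2 = d1 - sigma * sqrt(T) = -0.55898232
exp(-rT) = 0.95695396; exp(-qT) = 0.96078944
C = S_0 * exp(-qT) * N(d1) - K * exp(-rT) * N(d2)
N(d1) = 0.51237228; N(d2) = 0.28808689
C = 104.3200 * 0.96078944 * 0.51237228 - 122.3900 * 0.95695396 * 0.28808689 = 17.6136


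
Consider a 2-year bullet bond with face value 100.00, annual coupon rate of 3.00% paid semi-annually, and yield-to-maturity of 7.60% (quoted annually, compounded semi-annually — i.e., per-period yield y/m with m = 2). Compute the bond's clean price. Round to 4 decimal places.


Coupon per period c = face * coupon_rate / m = 1.500000
Periods per year m = 2; per-period yield y/m = 0.038000
Number of cashflows N = 4
Cashflows (t years, CF_t, discount factor 1/(1+y/m)^(m*t), PV):
  t = 0.5000: CF_t = 1.500000, DF = 0.963391, PV = 1.445087
  t = 1.0000: CF_t = 1.500000, DF = 0.928122, PV = 1.392184
  t = 1.5000: CF_t = 1.500000, DF = 0.894145, PV = 1.341217
  t = 2.0000: CF_t = 101.500000, DF = 0.861411, PV = 87.433251
Price P = sum_t PV_t = 91.611739

Answer: Price = 91.6117


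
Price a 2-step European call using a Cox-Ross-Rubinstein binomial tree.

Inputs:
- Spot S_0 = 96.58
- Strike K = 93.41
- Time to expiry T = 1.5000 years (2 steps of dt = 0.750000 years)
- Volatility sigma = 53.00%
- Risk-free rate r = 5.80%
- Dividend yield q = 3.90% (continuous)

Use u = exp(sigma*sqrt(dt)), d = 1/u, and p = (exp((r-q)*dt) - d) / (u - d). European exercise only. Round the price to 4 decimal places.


Answer: Price = V(0,0) = 23.4240

Derivation:
dt = T/N = 0.750000
u = exp(sigma*sqrt(dt)) = 1.582480; d = 1/u = 0.631919
p = (exp((r-q)*dt) - d) / (u - d) = 0.402323
Discount per step: exp(-r*dt) = 0.957433
Stock lattice S(k, i) with i counting down-moves:
  k=0: S(0,0) = 96.5800
  k=1: S(1,0) = 152.8360; S(1,1) = 61.0308
  k=2: S(2,0) = 241.8599; S(2,1) = 96.5800; S(2,2) = 38.5665
Terminal payoffs V(N, i) = max(S_T - K, 0):
  V(2,0) = 148.449894; V(2,1) = 3.170000; V(2,2) = 0.000000
Backward induction: V(k, i) = exp(-r*dt) * [p * V(k+1, i) + (1-p) * V(k+1, i+1)].
  V(1,0) = exp(-r*dt) * [p*148.449894 + (1-p)*3.170000] = 58.996474
  V(1,1) = exp(-r*dt) * [p*3.170000 + (1-p)*0.000000] = 1.221075
  V(0,0) = exp(-r*dt) * [p*58.996474 + (1-p)*1.221075] = 23.424021


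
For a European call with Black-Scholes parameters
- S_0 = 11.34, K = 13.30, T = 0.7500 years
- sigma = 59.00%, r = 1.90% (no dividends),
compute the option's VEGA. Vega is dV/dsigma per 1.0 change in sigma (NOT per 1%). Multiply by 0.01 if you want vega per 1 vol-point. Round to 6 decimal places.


d1 = -0.0286526940; d2 = -0.5396076822
phi(d1) = 0.3987785528; exp(-qT) = 1.0000000000; exp(-rT) = 0.9858510507
Vega = S * exp(-qT) * phi(d1) * sqrt(T) = 11.3400 * 1.0000000000 * 0.3987785528 * 0.8660254038 = 3.916296

Answer: Vega = 3.916296


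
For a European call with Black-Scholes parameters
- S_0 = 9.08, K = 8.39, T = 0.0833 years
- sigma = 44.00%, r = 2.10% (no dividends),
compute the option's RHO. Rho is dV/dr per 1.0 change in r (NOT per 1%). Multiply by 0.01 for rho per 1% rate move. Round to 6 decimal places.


d1 = 0.6996240292; d2 = 0.5726323759
phi(d1) = 0.3123361010; exp(-qT) = 1.0000000000; exp(-rT) = 0.9982522291
N(d2) = 0.7165531832
Rho = K*T*exp(-rT)*N(d2) = 8.3900 * 0.0833 * 0.9982522291 * 0.7165531832 = 0.499914

Answer: Rho = 0.499914


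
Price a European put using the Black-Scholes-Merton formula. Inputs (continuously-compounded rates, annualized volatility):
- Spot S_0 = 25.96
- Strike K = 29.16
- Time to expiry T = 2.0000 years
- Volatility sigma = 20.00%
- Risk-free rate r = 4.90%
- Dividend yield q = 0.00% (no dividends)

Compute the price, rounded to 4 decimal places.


Answer: Price = 3.1914

Derivation:
d1 = (ln(S/K) + (r - q + 0.5*sigma^2) * T) / (sigma * sqrt(T)) = 0.07692963
d2 = d1 - sigma * sqrt(T) = -0.20591308
exp(-rT) = 0.90664890; exp(-qT) = 1.00000000
P = K * exp(-rT) * N(-d2) - S_0 * exp(-qT) * N(-d1)
N(-d1) = 0.46933976; N(-d2) = 0.58157060
P = 29.1600 * 0.90664890 * 0.58157060 - 25.9600 * 1.00000000 * 0.46933976 = 3.1914


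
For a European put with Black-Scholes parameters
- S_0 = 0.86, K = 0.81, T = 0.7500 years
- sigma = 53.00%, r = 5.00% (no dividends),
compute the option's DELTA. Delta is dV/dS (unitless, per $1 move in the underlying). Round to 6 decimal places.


d1 = 0.4416961405; d2 = -0.0172973235
phi(d1) = 0.3618642008; exp(-qT) = 1.0000000000; exp(-rT) = 0.9631944177
N(-d1) = 0.3293545514
Delta = -exp(-qT) * N(-d1) = -1.0000000000 * 0.3293545514 = -0.329355

Answer: Delta = -0.329355


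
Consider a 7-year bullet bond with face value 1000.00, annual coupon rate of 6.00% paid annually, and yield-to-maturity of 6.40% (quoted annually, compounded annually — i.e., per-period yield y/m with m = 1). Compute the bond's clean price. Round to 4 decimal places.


Coupon per period c = face * coupon_rate / m = 60.000000
Periods per year m = 1; per-period yield y/m = 0.064000
Number of cashflows N = 7
Cashflows (t years, CF_t, discount factor 1/(1+y/m)^(m*t), PV):
  t = 1.0000: CF_t = 60.000000, DF = 0.939850, PV = 56.390977
  t = 2.0000: CF_t = 60.000000, DF = 0.883317, PV = 52.999039
  t = 3.0000: CF_t = 60.000000, DF = 0.830185, PV = 49.811127
  t = 4.0000: CF_t = 60.000000, DF = 0.780249, PV = 46.814969
  t = 5.0000: CF_t = 60.000000, DF = 0.733317, PV = 43.999031
  t = 6.0000: CF_t = 60.000000, DF = 0.689208, PV = 41.352473
  t = 7.0000: CF_t = 1060.000000, DF = 0.647752, PV = 686.616870
Price P = sum_t PV_t = 977.984485

Answer: Price = 977.9845


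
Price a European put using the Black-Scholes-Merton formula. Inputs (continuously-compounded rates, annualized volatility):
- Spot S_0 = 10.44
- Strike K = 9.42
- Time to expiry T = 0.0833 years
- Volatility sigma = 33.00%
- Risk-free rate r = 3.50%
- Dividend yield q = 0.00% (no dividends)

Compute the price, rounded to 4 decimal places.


d1 = (ln(S/K) + (r - q + 0.5*sigma^2) * T) / (sigma * sqrt(T)) = 1.15766851
d2 = d1 - sigma * sqrt(T) = 1.06242477
exp(-rT) = 0.99708875; exp(-qT) = 1.00000000
P = K * exp(-rT) * N(-d2) - S_0 * exp(-qT) * N(-d1)
N(-d1) = 0.12349967; N(-d2) = 0.14402145
P = 9.4200 * 0.99708875 * 0.14402145 - 10.4400 * 1.00000000 * 0.12349967 = 0.0634

Answer: Price = 0.0634


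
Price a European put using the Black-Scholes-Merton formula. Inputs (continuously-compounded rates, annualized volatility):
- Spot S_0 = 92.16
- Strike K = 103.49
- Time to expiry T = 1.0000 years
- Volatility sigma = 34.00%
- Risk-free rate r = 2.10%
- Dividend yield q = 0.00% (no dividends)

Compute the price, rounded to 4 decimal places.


Answer: Price = 18.1506

Derivation:
d1 = (ln(S/K) + (r - q + 0.5*sigma^2) * T) / (sigma * sqrt(T)) = -0.10926116
d2 = d1 - sigma * sqrt(T) = -0.44926116
exp(-rT) = 0.97921896; exp(-qT) = 1.00000000
P = K * exp(-rT) * N(-d2) - S_0 * exp(-qT) * N(-d1)
N(-d1) = 0.54350232; N(-d2) = 0.67337836
P = 103.4900 * 0.97921896 * 0.67337836 - 92.1600 * 1.00000000 * 0.54350232 = 18.1506


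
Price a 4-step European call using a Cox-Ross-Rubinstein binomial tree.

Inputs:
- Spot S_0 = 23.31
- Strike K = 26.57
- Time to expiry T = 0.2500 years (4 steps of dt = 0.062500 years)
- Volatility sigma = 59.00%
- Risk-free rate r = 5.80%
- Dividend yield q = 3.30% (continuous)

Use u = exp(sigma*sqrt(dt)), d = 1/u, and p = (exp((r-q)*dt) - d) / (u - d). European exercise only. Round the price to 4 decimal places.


dt = T/N = 0.062500
u = exp(sigma*sqrt(dt)) = 1.158933; d = 1/u = 0.862862
p = (exp((r-q)*dt) - d) / (u - d) = 0.468473
Discount per step: exp(-r*dt) = 0.996382
Stock lattice S(k, i) with i counting down-moves:
  k=0: S(0,0) = 23.3100
  k=1: S(1,0) = 27.0147; S(1,1) = 20.1133
  k=2: S(2,0) = 31.3083; S(2,1) = 23.3100; S(2,2) = 17.3550
  k=3: S(3,0) = 36.2842; S(3,1) = 27.0147; S(3,2) = 20.1133; S(3,3) = 14.9750
  k=4: S(4,0) = 42.0510; S(4,1) = 31.3083; S(4,2) = 23.3100; S(4,3) = 17.3550; S(4,4) = 12.9214
Terminal payoffs V(N, i) = max(S_T - K, 0):
  V(4,0) = 15.480970; V(4,1) = 4.738275; V(4,2) = 0.000000; V(4,3) = 0.000000; V(4,4) = 0.000000
Backward induction: V(k, i) = exp(-r*dt) * [p * V(k+1, i) + (1-p) * V(k+1, i+1)].
  V(3,0) = exp(-r*dt) * [p*15.480970 + (1-p)*4.738275] = 9.735585
  V(3,1) = exp(-r*dt) * [p*4.738275 + (1-p)*0.000000] = 2.211723
  V(3,2) = exp(-r*dt) * [p*0.000000 + (1-p)*0.000000] = 0.000000
  V(3,3) = exp(-r*dt) * [p*0.000000 + (1-p)*0.000000] = 0.000000
  V(2,0) = exp(-r*dt) * [p*9.735585 + (1-p)*2.211723] = 5.715695
  V(2,1) = exp(-r*dt) * [p*2.211723 + (1-p)*0.000000] = 1.032384
  V(2,2) = exp(-r*dt) * [p*0.000000 + (1-p)*0.000000] = 0.000000
  V(1,0) = exp(-r*dt) * [p*5.715695 + (1-p)*1.032384] = 3.214716
  V(1,1) = exp(-r*dt) * [p*1.032384 + (1-p)*0.000000] = 0.481894
  V(0,0) = exp(-r*dt) * [p*3.214716 + (1-p)*0.481894] = 1.755772

Answer: Price = V(0,0) = 1.7558


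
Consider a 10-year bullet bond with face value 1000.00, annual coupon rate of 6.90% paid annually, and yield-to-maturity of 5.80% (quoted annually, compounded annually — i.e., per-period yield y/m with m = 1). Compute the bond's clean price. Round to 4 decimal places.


Coupon per period c = face * coupon_rate / m = 69.000000
Periods per year m = 1; per-period yield y/m = 0.058000
Number of cashflows N = 10
Cashflows (t years, CF_t, discount factor 1/(1+y/m)^(m*t), PV):
  t = 1.0000: CF_t = 69.000000, DF = 0.945180, PV = 65.217391
  t = 2.0000: CF_t = 69.000000, DF = 0.893364, PV = 61.642147
  t = 3.0000: CF_t = 69.000000, DF = 0.844390, PV = 58.262899
  t = 4.0000: CF_t = 69.000000, DF = 0.798100, PV = 55.068902
  t = 5.0000: CF_t = 69.000000, DF = 0.754348, PV = 52.050002
  t = 6.0000: CF_t = 69.000000, DF = 0.712994, PV = 49.196599
  t = 7.0000: CF_t = 69.000000, DF = 0.673908, PV = 46.499621
  t = 8.0000: CF_t = 69.000000, DF = 0.636964, PV = 43.950493
  t = 9.0000: CF_t = 69.000000, DF = 0.602045, PV = 41.541109
  t = 10.0000: CF_t = 1069.000000, DF = 0.569041, PV = 608.304499
Price P = sum_t PV_t = 1081.733662

Answer: Price = 1081.7337


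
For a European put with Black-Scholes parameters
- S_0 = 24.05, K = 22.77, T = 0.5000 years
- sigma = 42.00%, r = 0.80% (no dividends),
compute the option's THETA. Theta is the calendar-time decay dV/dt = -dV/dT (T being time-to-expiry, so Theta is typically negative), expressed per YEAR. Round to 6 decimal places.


Answer: Theta = -2.596613

Derivation:
d1 = 0.3461156929; d2 = 0.0491308448
phi(d1) = 0.3757480013; exp(-qT) = 1.0000000000; exp(-rT) = 0.9960079893
Theta = -S*exp(-qT)*phi(d1)*sigma/(2*sqrt(T)) + r*K*exp(-rT)*N(-d2) - q*S*exp(-qT)*N(-d1)
N(-d1) = 0.3646278851; N(-d2) = 0.4804075112; sqrt(T) = 0.7071067812
Term 1 = -24.0500 * 1.0000000000 * 0.3757480013 * 0.4200 / (2 * 0.7071067812) = -2.6837746872
Term 2 = 0.0080 * 22.7700 * 0.9960079893 * 0.4804075112 = 0.0871616873
Term 3 = 0 (no dividend yield, q = 0)
Theta = -2.6837746872 + (0.0871616873) + (0.0000000000) = -2.596613


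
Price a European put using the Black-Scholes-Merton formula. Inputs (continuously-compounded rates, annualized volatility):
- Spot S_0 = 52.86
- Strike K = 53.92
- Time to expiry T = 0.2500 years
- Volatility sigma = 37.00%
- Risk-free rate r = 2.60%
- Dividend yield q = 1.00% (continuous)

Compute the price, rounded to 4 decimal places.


d1 = (ln(S/K) + (r - q + 0.5*sigma^2) * T) / (sigma * sqrt(T)) = 0.00679969
d2 = d1 - sigma * sqrt(T) = -0.17820031
exp(-rT) = 0.99352108; exp(-qT) = 0.99750312
P = K * exp(-rT) * N(-d2) - S_0 * exp(-qT) * N(-d1)
N(-d1) = 0.49728734; N(-d2) = 0.57071717
P = 53.9200 * 0.99352108 * 0.57071717 - 52.8600 * 0.99750312 * 0.49728734 = 4.3527

Answer: Price = 4.3527


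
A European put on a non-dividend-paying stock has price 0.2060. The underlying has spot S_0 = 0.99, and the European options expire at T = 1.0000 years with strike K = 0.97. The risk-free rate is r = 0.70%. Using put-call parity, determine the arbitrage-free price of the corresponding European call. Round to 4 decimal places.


Put-call parity: C - P = S_0 * exp(-qT) - K * exp(-rT).
S_0 * exp(-qT) = 0.9900 * 1.00000000 = 0.99000000
K * exp(-rT) = 0.9700 * 0.99302444 = 0.96323371
C = P + S*exp(-qT) - K*exp(-rT)
C = 0.2060 + 0.99000000 - 0.96323371 = 0.2328

Answer: Call price = 0.2328


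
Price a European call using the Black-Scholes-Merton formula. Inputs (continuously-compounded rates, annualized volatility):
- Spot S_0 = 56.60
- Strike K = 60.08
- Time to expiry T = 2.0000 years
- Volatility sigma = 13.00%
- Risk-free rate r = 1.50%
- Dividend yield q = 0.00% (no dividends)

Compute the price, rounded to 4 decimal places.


d1 = (ln(S/K) + (r - q + 0.5*sigma^2) * T) / (sigma * sqrt(T)) = -0.06944889
d2 = d1 - sigma * sqrt(T) = -0.25329665
exp(-rT) = 0.97044553; exp(-qT) = 1.00000000
C = S_0 * exp(-qT) * N(d1) - K * exp(-rT) * N(d2)
N(d1) = 0.47231616; N(d2) = 0.40001949
C = 56.6000 * 1.00000000 * 0.47231616 - 60.0800 * 0.97044553 * 0.40001949 = 3.4102

Answer: Price = 3.4102


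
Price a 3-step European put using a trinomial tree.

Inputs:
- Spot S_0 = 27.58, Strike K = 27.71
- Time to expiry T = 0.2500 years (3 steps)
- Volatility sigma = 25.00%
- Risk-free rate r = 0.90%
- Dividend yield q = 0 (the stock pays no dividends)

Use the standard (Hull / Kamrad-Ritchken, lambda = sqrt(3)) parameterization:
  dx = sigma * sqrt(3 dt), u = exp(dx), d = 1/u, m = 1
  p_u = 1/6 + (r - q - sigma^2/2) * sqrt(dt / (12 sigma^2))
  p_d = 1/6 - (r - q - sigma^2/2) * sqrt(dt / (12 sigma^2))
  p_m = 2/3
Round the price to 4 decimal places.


dt = T/N = 0.083333; dx = sigma*sqrt(3*dt) = 0.125000
u = exp(dx) = 1.133148; d = 1/u = 0.882497
p_u = 0.159250, p_m = 0.666667, p_d = 0.174083
Discount per step: exp(-r*dt) = 0.999250
Stock lattice S(k, j) with j the centered position index:
  k=0: S(0,+0) = 27.5800
  k=1: S(1,-1) = 24.3393; S(1,+0) = 27.5800; S(1,+1) = 31.2522
  k=2: S(2,-2) = 21.4793; S(2,-1) = 24.3393; S(2,+0) = 27.5800; S(2,+1) = 31.2522; S(2,+2) = 35.4134
  k=3: S(3,-3) = 18.9554; S(3,-2) = 21.4793; S(3,-1) = 24.3393; S(3,+0) = 27.5800; S(3,+1) = 31.2522; S(3,+2) = 35.4134; S(3,+3) = 40.1287
Terminal payoffs V(N, j) = max(K - S_T, 0):
  V(3,-3) = 8.754562; V(3,-2) = 6.230674; V(3,-1) = 3.370735; V(3,+0) = 0.130000; V(3,+1) = 0.000000; V(3,+2) = 0.000000; V(3,+3) = 0.000000
Backward induction: V(k, j) = exp(-r*dt) * [p_u * V(k+1, j+1) + p_m * V(k+1, j) + p_d * V(k+1, j-1)]
  V(2,-2) = exp(-r*dt) * [p_u*3.370735 + p_m*6.230674 + p_d*8.754562] = 6.209937
  V(2,-1) = exp(-r*dt) * [p_u*0.130000 + p_m*3.370735 + p_d*6.230674] = 3.350003
  V(2,+0) = exp(-r*dt) * [p_u*0.000000 + p_m*0.130000 + p_d*3.370735] = 0.672951
  V(2,+1) = exp(-r*dt) * [p_u*0.000000 + p_m*0.000000 + p_d*0.130000] = 0.022614
  V(2,+2) = exp(-r*dt) * [p_u*0.000000 + p_m*0.000000 + p_d*0.000000] = 0.000000
  V(1,-1) = exp(-r*dt) * [p_u*0.672951 + p_m*3.350003 + p_d*6.209937] = 3.418984
  V(1,+0) = exp(-r*dt) * [p_u*0.022614 + p_m*0.672951 + p_d*3.350003] = 1.034638
  V(1,+1) = exp(-r*dt) * [p_u*0.000000 + p_m*0.022614 + p_d*0.672951] = 0.132126
  V(0,+0) = exp(-r*dt) * [p_u*0.132126 + p_m*1.034638 + p_d*3.418984] = 1.305009

Answer: Price = V(0,0) = 1.3050


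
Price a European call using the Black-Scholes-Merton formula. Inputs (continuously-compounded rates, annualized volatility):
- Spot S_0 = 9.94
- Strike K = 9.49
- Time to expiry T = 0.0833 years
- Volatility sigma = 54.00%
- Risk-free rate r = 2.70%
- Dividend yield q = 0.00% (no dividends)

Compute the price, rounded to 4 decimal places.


Answer: Price = 0.8674

Derivation:
d1 = (ln(S/K) + (r - q + 0.5*sigma^2) * T) / (sigma * sqrt(T)) = 0.38961390
d2 = d1 - sigma * sqrt(T) = 0.23376051
exp(-rT) = 0.99775343; exp(-qT) = 1.00000000
C = S_0 * exp(-qT) * N(d1) - K * exp(-rT) * N(d2)
N(d1) = 0.65158896; N(d2) = 0.59241454
C = 9.9400 * 1.00000000 * 0.65158896 - 9.4900 * 0.99775343 * 0.59241454 = 0.8674


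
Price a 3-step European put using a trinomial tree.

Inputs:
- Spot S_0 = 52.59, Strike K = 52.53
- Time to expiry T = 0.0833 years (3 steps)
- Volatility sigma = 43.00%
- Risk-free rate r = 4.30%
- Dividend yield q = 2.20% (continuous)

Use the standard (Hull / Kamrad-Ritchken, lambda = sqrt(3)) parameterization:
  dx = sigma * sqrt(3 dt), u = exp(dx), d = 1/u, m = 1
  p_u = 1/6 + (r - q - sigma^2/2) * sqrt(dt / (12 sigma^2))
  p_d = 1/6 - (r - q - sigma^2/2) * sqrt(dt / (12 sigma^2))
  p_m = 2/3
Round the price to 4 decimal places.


Answer: Price = V(0,0) = 2.2839

Derivation:
dt = T/N = 0.027767; dx = sigma*sqrt(3*dt) = 0.124105
u = exp(dx) = 1.132135; d = 1/u = 0.883287
p_u = 0.158674, p_m = 0.666667, p_d = 0.174660
Discount per step: exp(-r*dt) = 0.998807
Stock lattice S(k, j) with j the centered position index:
  k=0: S(0,+0) = 52.5900
  k=1: S(1,-1) = 46.4520; S(1,+0) = 52.5900; S(1,+1) = 59.5390
  k=2: S(2,-2) = 41.0305; S(2,-1) = 46.4520; S(2,+0) = 52.5900; S(2,+1) = 59.5390; S(2,+2) = 67.4062
  k=3: S(3,-3) = 36.2417; S(3,-2) = 41.0305; S(3,-1) = 46.4520; S(3,+0) = 52.5900; S(3,+1) = 59.5390; S(3,+2) = 67.4062; S(3,+3) = 76.3129
Terminal payoffs V(N, j) = max(K - S_T, 0):
  V(3,-3) = 16.288330; V(3,-2) = 11.499527; V(3,-1) = 6.077954; V(3,+0) = 0.000000; V(3,+1) = 0.000000; V(3,+2) = 0.000000; V(3,+3) = 0.000000
Backward induction: V(k, j) = exp(-r*dt) * [p_u * V(k+1, j+1) + p_m * V(k+1, j) + p_d * V(k+1, j-1)]
  V(2,-2) = exp(-r*dt) * [p_u*6.077954 + p_m*11.499527 + p_d*16.288330] = 11.461983
  V(2,-1) = exp(-r*dt) * [p_u*0.000000 + p_m*6.077954 + p_d*11.499527] = 6.053240
  V(2,+0) = exp(-r*dt) * [p_u*0.000000 + p_m*0.000000 + p_d*6.077954] = 1.060306
  V(2,+1) = exp(-r*dt) * [p_u*0.000000 + p_m*0.000000 + p_d*0.000000] = 0.000000
  V(2,+2) = exp(-r*dt) * [p_u*0.000000 + p_m*0.000000 + p_d*0.000000] = 0.000000
  V(1,-1) = exp(-r*dt) * [p_u*1.060306 + p_m*6.053240 + p_d*11.461983] = 6.198276
  V(1,+0) = exp(-r*dt) * [p_u*0.000000 + p_m*1.060306 + p_d*6.053240] = 1.762022
  V(1,+1) = exp(-r*dt) * [p_u*0.000000 + p_m*0.000000 + p_d*1.060306] = 0.184972
  V(0,+0) = exp(-r*dt) * [p_u*0.184972 + p_m*1.762022 + p_d*6.198276] = 2.283891


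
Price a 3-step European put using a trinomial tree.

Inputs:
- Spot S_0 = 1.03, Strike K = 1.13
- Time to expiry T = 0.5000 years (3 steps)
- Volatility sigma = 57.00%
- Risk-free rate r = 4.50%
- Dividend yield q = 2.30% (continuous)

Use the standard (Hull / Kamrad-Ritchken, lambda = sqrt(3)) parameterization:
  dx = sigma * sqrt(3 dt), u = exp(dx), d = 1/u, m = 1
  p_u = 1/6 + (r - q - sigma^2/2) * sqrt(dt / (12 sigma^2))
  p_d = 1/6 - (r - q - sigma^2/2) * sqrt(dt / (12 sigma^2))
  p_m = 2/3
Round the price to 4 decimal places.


dt = T/N = 0.166667; dx = sigma*sqrt(3*dt) = 0.403051
u = exp(dx) = 1.496383; d = 1/u = 0.668278
p_u = 0.137628, p_m = 0.666667, p_d = 0.195706
Discount per step: exp(-r*dt) = 0.992528
Stock lattice S(k, j) with j the centered position index:
  k=0: S(0,+0) = 1.0300
  k=1: S(1,-1) = 0.6883; S(1,+0) = 1.0300; S(1,+1) = 1.5413
  k=2: S(2,-2) = 0.4600; S(2,-1) = 0.6883; S(2,+0) = 1.0300; S(2,+1) = 1.5413; S(2,+2) = 2.3063
  k=3: S(3,-3) = 0.3074; S(3,-2) = 0.4600; S(3,-1) = 0.6883; S(3,+0) = 1.0300; S(3,+1) = 1.5413; S(3,+2) = 2.3063; S(3,+3) = 3.4512
Terminal payoffs V(N, j) = max(K - S_T, 0):
  V(3,-3) = 0.822596; V(3,-2) = 0.670007; V(3,-1) = 0.441674; V(3,+0) = 0.100000; V(3,+1) = 0.000000; V(3,+2) = 0.000000; V(3,+3) = 0.000000
Backward induction: V(k, j) = exp(-r*dt) * [p_u * V(k+1, j+1) + p_m * V(k+1, j) + p_d * V(k+1, j-1)]
  V(2,-2) = exp(-r*dt) * [p_u*0.441674 + p_m*0.670007 + p_d*0.822596] = 0.663450
  V(2,-1) = exp(-r*dt) * [p_u*0.100000 + p_m*0.441674 + p_d*0.670007] = 0.436053
  V(2,+0) = exp(-r*dt) * [p_u*0.000000 + p_m*0.100000 + p_d*0.441674] = 0.151961
  V(2,+1) = exp(-r*dt) * [p_u*0.000000 + p_m*0.000000 + p_d*0.100000] = 0.019424
  V(2,+2) = exp(-r*dt) * [p_u*0.000000 + p_m*0.000000 + p_d*0.000000] = 0.000000
  V(1,-1) = exp(-r*dt) * [p_u*0.151961 + p_m*0.436053 + p_d*0.663450] = 0.438158
  V(1,+0) = exp(-r*dt) * [p_u*0.019424 + p_m*0.151961 + p_d*0.436053] = 0.187904
  V(1,+1) = exp(-r*dt) * [p_u*0.000000 + p_m*0.019424 + p_d*0.151961] = 0.042370
  V(0,+0) = exp(-r*dt) * [p_u*0.042370 + p_m*0.187904 + p_d*0.438158] = 0.215230

Answer: Price = V(0,0) = 0.2152


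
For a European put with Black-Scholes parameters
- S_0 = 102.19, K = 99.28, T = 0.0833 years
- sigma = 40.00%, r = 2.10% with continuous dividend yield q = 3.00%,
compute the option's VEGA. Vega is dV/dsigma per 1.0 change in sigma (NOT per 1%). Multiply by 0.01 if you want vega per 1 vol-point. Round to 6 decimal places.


d1 = 0.3014716496; d2 = 0.1860246921
phi(d1) = 0.3812190590; exp(-qT) = 0.9975041199; exp(-rT) = 0.9982522291
Vega = S * exp(-qT) * phi(d1) * sqrt(T) = 102.1900 * 0.9975041199 * 0.3812190590 * 0.2886173938 = 11.215540

Answer: Vega = 11.215540


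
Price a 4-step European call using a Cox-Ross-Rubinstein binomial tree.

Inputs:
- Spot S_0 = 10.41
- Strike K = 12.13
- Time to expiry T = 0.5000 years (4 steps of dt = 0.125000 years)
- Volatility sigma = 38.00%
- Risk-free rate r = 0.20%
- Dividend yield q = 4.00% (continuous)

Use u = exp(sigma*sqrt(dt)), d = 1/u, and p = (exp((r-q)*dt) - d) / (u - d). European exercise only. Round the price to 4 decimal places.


dt = T/N = 0.125000
u = exp(sigma*sqrt(dt)) = 1.143793; d = 1/u = 0.874284
p = (exp((r-q)*dt) - d) / (u - d) = 0.448880
Discount per step: exp(-r*dt) = 0.999750
Stock lattice S(k, i) with i counting down-moves:
  k=0: S(0,0) = 10.4100
  k=1: S(1,0) = 11.9069; S(1,1) = 9.1013
  k=2: S(2,0) = 13.6190; S(2,1) = 10.4100; S(2,2) = 7.9571
  k=3: S(3,0) = 15.5773; S(3,1) = 11.9069; S(3,2) = 9.1013; S(3,3) = 6.9568
  k=4: S(4,0) = 17.8173; S(4,1) = 13.6190; S(4,2) = 10.4100; S(4,3) = 7.9571; S(4,4) = 6.0822
Terminal payoffs V(N, i) = max(S_T - K, 0):
  V(4,0) = 5.687267; V(4,1) = 1.489022; V(4,2) = 0.000000; V(4,3) = 0.000000; V(4,4) = 0.000000
Backward induction: V(k, i) = exp(-r*dt) * [p * V(k+1, i) + (1-p) * V(k+1, i+1)].
  V(3,0) = exp(-r*dt) * [p*5.687267 + (1-p)*1.489022] = 3.372687
  V(3,1) = exp(-r*dt) * [p*1.489022 + (1-p)*0.000000] = 0.668225
  V(3,2) = exp(-r*dt) * [p*0.000000 + (1-p)*0.000000] = 0.000000
  V(3,3) = exp(-r*dt) * [p*0.000000 + (1-p)*0.000000] = 0.000000
  V(2,0) = exp(-r*dt) * [p*3.372687 + (1-p)*0.668225] = 1.881733
  V(2,1) = exp(-r*dt) * [p*0.668225 + (1-p)*0.000000] = 0.299878
  V(2,2) = exp(-r*dt) * [p*0.000000 + (1-p)*0.000000] = 0.000000
  V(1,0) = exp(-r*dt) * [p*1.881733 + (1-p)*0.299878] = 1.009689
  V(1,1) = exp(-r*dt) * [p*0.299878 + (1-p)*0.000000] = 0.134576
  V(0,0) = exp(-r*dt) * [p*1.009689 + (1-p)*0.134576] = 0.527265

Answer: Price = V(0,0) = 0.5273


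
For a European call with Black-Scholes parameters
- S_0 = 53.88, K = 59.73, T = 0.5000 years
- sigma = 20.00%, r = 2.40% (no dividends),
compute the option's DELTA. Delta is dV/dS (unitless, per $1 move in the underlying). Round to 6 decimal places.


d1 = -0.5732872132; d2 = -0.7147085694
phi(d1) = 0.3384876582; exp(-qT) = 1.0000000000; exp(-rT) = 0.9880717129
N(d1) = 0.2832251209
Delta = exp(-qT) * N(d1) = 1.0000000000 * 0.2832251209 = 0.283225

Answer: Delta = 0.283225


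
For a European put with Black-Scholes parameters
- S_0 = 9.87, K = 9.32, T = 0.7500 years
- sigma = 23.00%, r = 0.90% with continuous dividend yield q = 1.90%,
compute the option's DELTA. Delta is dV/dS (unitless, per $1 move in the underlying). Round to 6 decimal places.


Answer: Delta = -0.358106

Derivation:
d1 = 0.3497975747; d2 = 0.1506117318
phi(d1) = 0.3752669255; exp(-qT) = 0.9858510507; exp(-rT) = 0.9932727301
N(-d1) = 0.3632453097
Delta = -exp(-qT) * N(-d1) = -0.9858510507 * 0.3632453097 = -0.358106


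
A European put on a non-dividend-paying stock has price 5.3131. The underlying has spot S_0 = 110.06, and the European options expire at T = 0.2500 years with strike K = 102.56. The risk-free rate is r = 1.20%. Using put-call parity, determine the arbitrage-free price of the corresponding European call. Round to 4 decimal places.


Answer: Call price = 13.1203

Derivation:
Put-call parity: C - P = S_0 * exp(-qT) - K * exp(-rT).
S_0 * exp(-qT) = 110.0600 * 1.00000000 = 110.06000000
K * exp(-rT) = 102.5600 * 0.99700450 = 102.25278106
C = P + S*exp(-qT) - K*exp(-rT)
C = 5.3131 + 110.06000000 - 102.25278106 = 13.1203
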